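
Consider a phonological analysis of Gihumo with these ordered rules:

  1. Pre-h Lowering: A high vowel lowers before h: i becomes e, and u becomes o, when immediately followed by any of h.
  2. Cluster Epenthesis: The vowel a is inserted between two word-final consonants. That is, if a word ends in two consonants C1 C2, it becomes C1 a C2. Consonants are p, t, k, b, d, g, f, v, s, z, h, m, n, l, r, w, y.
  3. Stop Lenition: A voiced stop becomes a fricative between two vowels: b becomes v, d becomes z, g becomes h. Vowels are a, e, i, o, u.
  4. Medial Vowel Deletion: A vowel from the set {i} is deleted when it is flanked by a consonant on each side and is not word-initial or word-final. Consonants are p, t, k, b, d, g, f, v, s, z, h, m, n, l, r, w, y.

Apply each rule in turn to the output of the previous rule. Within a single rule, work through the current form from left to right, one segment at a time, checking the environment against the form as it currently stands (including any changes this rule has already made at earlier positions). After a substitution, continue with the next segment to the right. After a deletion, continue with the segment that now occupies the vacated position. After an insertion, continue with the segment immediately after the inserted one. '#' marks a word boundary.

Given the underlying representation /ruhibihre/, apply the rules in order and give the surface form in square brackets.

[rohvehre]

1 Pre-h Lowering: [ruhibihre] → [rohibehre]
2 Cluster Epenthesis: no change — [rohibehre]
3 Stop Lenition: [rohibehre] → [rohivehre]
4 Medial Vowel Deletion: [rohivehre] → [rohvehre]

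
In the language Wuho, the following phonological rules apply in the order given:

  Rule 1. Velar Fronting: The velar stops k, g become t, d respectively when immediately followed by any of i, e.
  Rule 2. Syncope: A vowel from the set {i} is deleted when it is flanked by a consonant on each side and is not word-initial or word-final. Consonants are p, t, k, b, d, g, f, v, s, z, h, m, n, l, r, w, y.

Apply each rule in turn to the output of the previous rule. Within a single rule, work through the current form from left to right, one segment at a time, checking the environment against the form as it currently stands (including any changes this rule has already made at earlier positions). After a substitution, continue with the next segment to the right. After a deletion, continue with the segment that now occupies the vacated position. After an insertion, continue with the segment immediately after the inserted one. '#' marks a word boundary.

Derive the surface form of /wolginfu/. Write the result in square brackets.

Rule 1 Velar Fronting: [wolginfu] → [woldinfu]
Rule 2 Syncope: [woldinfu] → [woldnfu]

[woldnfu]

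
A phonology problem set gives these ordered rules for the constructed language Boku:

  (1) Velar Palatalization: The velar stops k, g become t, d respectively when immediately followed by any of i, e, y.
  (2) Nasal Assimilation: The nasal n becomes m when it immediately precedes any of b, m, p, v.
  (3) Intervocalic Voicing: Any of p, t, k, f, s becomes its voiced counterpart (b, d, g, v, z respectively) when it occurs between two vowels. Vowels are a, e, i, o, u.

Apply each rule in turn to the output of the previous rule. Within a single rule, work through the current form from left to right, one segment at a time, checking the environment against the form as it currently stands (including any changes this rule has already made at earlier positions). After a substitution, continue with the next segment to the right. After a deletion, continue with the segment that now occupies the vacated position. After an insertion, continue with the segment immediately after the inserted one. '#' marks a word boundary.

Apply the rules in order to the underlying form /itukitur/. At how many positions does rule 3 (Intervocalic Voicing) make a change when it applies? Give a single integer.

(1) Velar Palatalization: [itukitur] → [itutitur]
(2) Nasal Assimilation: no change — [itutitur]
(3) Intervocalic Voicing: [itutitur] → [idudidur]
Rule 3 changed 3 position(s).

3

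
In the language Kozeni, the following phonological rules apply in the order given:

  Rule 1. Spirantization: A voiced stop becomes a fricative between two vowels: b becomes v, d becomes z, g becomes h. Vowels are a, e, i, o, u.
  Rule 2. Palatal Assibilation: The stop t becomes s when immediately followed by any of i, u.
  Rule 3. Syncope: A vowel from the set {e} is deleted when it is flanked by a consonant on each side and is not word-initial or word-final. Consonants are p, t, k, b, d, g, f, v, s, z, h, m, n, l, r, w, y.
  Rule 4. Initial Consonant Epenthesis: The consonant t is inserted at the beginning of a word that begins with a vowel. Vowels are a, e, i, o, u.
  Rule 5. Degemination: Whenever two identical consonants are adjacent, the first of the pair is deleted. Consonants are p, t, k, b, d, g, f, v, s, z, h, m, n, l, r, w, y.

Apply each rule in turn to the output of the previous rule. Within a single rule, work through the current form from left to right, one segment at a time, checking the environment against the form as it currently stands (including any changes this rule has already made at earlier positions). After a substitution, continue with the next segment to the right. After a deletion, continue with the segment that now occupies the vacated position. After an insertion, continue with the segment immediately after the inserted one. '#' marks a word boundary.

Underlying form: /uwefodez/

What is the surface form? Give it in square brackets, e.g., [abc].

[tuwfoz]

Rule 1 Spirantization: [uwefodez] → [uwefozez]
Rule 2 Palatal Assibilation: no change — [uwefozez]
Rule 3 Syncope: [uwefozez] → [uwfozz]
Rule 4 Initial Consonant Epenthesis: [uwfozz] → [tuwfozz]
Rule 5 Degemination: [tuwfozz] → [tuwfoz]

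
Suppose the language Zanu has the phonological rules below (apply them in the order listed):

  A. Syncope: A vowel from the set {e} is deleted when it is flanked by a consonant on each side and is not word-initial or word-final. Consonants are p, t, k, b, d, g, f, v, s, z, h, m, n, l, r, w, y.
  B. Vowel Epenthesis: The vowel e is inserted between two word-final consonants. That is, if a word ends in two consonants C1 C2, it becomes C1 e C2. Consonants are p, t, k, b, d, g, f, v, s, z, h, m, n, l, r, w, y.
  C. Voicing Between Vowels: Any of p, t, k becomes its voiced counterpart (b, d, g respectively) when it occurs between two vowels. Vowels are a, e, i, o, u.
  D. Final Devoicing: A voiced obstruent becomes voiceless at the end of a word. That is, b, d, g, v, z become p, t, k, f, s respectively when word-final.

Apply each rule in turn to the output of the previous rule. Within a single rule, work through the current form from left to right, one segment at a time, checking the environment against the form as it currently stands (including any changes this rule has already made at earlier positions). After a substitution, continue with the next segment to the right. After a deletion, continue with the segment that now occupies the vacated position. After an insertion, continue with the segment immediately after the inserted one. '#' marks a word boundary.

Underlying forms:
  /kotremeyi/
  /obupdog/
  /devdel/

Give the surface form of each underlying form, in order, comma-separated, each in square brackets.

/kotremeyi/:
  A Syncope: [kotremeyi] → [kotrmyi]
  B Vowel Epenthesis: no change — [kotrmyi]
  C Voicing Between Vowels: no change — [kotrmyi]
  D Final Devoicing: no change — [kotrmyi]
/obupdog/:
  A Syncope: no change — [obupdog]
  B Vowel Epenthesis: no change — [obupdog]
  C Voicing Between Vowels: no change — [obupdog]
  D Final Devoicing: [obupdog] → [obupdok]
/devdel/:
  A Syncope: [devdel] → [dvdl]
  B Vowel Epenthesis: [dvdl] → [dvdel]
  C Voicing Between Vowels: no change — [dvdel]
  D Final Devoicing: no change — [dvdel]

[kotrmyi], [obupdok], [dvdel]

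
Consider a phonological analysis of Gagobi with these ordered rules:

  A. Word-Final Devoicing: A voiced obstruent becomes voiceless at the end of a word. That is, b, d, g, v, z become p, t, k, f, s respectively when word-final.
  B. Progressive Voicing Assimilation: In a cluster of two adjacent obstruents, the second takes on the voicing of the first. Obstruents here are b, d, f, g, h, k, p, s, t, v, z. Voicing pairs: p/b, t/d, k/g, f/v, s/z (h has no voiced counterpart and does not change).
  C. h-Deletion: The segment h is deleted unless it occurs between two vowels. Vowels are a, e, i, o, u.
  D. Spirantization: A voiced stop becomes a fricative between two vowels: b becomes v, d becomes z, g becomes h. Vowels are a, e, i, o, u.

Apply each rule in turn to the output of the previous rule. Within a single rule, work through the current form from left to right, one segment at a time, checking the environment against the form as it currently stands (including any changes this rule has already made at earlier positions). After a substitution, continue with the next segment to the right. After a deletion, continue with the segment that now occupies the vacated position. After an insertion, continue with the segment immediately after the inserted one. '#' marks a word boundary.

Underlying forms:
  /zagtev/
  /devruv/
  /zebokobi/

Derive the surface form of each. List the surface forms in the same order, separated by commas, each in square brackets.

/zagtev/:
  A Word-Final Devoicing: [zagtev] → [zagtef]
  B Progressive Voicing Assimilation: [zagtef] → [zagdef]
  C h-Deletion: no change — [zagdef]
  D Spirantization: no change — [zagdef]
/devruv/:
  A Word-Final Devoicing: [devruv] → [devruf]
  B Progressive Voicing Assimilation: no change — [devruf]
  C h-Deletion: no change — [devruf]
  D Spirantization: no change — [devruf]
/zebokobi/:
  A Word-Final Devoicing: no change — [zebokobi]
  B Progressive Voicing Assimilation: no change — [zebokobi]
  C h-Deletion: no change — [zebokobi]
  D Spirantization: [zebokobi] → [zevokovi]

[zagdef], [devruf], [zevokovi]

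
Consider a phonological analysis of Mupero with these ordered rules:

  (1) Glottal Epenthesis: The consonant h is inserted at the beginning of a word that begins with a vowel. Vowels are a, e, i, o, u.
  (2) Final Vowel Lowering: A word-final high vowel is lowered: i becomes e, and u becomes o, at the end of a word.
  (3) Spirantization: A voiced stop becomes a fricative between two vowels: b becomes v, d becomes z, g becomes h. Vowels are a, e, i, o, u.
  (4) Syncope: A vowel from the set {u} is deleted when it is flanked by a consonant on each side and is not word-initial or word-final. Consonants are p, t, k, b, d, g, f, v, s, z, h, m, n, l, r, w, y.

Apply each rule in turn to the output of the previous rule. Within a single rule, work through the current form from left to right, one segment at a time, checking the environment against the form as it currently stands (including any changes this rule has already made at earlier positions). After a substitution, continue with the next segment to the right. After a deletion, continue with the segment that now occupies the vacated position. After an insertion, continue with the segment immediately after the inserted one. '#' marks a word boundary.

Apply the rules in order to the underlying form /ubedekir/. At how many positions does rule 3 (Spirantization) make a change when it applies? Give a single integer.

(1) Glottal Epenthesis: [ubedekir] → [hubedekir]
(2) Final Vowel Lowering: no change — [hubedekir]
(3) Spirantization: [hubedekir] → [huvezekir]
(4) Syncope: [huvezekir] → [hvezekir]
Rule 3 changed 2 position(s).

2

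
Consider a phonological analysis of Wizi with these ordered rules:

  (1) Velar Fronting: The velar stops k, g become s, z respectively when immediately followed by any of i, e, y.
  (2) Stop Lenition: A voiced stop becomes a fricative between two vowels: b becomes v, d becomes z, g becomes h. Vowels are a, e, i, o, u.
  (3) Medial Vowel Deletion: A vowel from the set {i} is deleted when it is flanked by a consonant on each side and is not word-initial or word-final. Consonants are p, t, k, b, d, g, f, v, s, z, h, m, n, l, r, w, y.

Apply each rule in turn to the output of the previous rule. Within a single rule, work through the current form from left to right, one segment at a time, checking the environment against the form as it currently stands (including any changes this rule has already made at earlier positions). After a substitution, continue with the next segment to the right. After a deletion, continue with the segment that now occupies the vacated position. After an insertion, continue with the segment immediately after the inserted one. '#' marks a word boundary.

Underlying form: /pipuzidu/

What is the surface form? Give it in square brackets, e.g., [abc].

(1) Velar Fronting: no change — [pipuzidu]
(2) Stop Lenition: [pipuzidu] → [pipuzizu]
(3) Medial Vowel Deletion: [pipuzizu] → [ppuzzu]

[ppuzzu]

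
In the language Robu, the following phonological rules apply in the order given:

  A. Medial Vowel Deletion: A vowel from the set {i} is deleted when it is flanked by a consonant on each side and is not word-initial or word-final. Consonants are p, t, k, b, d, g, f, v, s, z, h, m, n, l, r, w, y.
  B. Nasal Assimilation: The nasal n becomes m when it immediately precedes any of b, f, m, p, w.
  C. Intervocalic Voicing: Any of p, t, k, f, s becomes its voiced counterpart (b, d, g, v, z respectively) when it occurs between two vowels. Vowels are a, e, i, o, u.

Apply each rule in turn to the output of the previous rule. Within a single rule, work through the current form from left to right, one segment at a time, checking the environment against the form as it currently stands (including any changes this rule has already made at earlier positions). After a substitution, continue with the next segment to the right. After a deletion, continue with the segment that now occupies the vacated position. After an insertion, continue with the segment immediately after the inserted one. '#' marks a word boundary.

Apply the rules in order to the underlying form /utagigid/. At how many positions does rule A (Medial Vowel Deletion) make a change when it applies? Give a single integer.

2

A Medial Vowel Deletion: [utagigid] → [utaggd]
B Nasal Assimilation: no change — [utaggd]
C Intervocalic Voicing: [utaggd] → [udaggd]
Rule A changed 2 position(s).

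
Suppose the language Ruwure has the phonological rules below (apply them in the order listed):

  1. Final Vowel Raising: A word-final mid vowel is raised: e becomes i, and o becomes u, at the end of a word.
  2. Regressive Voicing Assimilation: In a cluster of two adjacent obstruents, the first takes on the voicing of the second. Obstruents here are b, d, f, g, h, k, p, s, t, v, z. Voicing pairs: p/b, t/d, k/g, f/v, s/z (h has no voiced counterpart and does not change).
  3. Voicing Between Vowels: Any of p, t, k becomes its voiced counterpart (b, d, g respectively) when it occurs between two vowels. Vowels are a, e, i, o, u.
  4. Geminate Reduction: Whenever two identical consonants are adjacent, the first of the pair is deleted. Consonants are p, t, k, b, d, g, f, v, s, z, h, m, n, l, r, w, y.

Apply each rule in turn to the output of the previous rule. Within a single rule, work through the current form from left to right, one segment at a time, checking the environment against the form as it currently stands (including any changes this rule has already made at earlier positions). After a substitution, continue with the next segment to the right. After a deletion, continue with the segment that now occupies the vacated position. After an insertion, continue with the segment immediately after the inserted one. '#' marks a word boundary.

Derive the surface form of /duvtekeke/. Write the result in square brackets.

1 Final Vowel Raising: [duvtekeke] → [duvtekeki]
2 Regressive Voicing Assimilation: [duvtekeki] → [duftekeki]
3 Voicing Between Vowels: [duftekeki] → [duftegegi]
4 Geminate Reduction: no change — [duftegegi]

[duftegegi]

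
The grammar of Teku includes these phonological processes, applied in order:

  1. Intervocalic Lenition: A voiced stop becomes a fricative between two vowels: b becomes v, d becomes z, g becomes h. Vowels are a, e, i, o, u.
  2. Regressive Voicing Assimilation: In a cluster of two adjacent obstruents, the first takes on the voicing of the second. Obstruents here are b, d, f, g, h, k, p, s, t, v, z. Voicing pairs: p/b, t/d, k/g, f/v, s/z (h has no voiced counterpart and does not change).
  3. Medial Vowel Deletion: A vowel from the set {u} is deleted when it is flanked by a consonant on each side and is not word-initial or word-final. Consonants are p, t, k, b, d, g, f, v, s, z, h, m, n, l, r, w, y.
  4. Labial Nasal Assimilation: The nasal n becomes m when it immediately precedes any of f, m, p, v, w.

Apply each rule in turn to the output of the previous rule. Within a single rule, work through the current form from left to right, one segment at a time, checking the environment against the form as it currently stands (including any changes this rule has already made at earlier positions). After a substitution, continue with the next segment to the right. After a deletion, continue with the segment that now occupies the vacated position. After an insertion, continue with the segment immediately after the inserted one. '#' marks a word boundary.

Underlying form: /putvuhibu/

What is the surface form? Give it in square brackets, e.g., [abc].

[pdvhivu]

1 Intervocalic Lenition: [putvuhibu] → [putvuhivu]
2 Regressive Voicing Assimilation: [putvuhivu] → [pudvuhivu]
3 Medial Vowel Deletion: [pudvuhivu] → [pdvhivu]
4 Labial Nasal Assimilation: no change — [pdvhivu]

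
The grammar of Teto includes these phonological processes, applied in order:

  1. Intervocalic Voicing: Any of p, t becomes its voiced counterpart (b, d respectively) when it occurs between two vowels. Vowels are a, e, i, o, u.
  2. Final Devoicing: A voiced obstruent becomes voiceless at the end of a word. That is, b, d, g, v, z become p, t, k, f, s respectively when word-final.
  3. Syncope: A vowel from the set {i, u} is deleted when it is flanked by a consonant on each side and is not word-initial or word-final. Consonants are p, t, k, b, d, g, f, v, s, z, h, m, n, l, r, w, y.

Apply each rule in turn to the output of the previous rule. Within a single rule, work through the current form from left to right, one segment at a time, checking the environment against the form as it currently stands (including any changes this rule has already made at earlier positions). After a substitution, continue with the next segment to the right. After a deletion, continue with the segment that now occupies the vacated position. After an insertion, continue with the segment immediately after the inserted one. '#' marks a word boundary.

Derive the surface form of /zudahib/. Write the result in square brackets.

[zdahp]

1 Intervocalic Voicing: no change — [zudahib]
2 Final Devoicing: [zudahib] → [zudahip]
3 Syncope: [zudahip] → [zdahp]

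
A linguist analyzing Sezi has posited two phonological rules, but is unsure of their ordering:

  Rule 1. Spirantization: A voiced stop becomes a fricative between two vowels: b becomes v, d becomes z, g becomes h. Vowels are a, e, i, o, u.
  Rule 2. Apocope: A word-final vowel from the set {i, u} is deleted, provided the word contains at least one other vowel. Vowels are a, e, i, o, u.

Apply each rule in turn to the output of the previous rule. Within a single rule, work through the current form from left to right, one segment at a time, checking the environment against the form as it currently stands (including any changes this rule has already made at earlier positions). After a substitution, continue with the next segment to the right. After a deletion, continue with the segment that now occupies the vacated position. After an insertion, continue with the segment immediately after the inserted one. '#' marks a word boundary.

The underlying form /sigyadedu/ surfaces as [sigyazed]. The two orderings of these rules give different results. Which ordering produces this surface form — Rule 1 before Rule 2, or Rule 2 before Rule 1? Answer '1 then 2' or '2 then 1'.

2 then 1

Order 1 then 2:
  1 Spirantization: [sigyadedu] → [sigyazezu]
  2 Apocope: [sigyazezu] → [sigyazez]
  result: [sigyazez]
Order 2 then 1:
  2 Apocope: [sigyadedu] → [sigyaded]
  1 Spirantization: [sigyaded] → [sigyazed]
  result: [sigyazed]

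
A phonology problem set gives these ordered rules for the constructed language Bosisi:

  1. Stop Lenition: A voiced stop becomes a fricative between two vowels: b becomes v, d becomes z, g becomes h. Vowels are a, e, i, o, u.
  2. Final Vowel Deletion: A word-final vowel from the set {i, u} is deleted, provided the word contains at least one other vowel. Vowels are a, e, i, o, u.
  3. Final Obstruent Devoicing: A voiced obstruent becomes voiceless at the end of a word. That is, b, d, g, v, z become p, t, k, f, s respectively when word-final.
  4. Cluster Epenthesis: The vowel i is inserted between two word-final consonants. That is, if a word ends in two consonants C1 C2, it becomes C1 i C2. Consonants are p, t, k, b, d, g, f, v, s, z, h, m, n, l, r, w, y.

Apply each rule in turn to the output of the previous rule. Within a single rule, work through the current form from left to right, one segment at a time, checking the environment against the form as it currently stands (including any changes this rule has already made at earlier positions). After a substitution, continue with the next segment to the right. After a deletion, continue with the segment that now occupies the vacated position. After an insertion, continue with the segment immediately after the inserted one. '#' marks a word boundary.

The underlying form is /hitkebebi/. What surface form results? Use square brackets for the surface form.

[hitkevef]

1 Stop Lenition: [hitkebebi] → [hitkevevi]
2 Final Vowel Deletion: [hitkevevi] → [hitkevev]
3 Final Obstruent Devoicing: [hitkevev] → [hitkevef]
4 Cluster Epenthesis: no change — [hitkevef]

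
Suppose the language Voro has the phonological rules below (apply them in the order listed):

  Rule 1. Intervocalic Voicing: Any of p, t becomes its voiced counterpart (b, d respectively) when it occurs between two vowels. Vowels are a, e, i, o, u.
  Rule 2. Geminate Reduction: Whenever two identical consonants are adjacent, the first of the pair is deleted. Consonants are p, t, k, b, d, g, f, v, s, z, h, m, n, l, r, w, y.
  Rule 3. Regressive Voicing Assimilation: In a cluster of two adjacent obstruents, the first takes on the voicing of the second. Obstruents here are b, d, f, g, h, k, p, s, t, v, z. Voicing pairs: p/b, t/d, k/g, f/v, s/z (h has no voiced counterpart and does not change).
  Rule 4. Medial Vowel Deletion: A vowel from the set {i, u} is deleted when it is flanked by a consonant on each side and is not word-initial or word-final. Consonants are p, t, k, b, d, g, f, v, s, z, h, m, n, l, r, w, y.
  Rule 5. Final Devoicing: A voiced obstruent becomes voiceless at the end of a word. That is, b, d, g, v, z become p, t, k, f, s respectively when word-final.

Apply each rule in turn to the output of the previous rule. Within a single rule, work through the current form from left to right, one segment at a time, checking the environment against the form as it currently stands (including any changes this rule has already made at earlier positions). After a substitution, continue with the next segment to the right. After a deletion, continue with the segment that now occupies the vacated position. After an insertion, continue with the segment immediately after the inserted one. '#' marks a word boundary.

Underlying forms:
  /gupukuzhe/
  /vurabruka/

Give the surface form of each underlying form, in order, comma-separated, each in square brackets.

[gbkshe], [vrabrka]

/gupukuzhe/:
  Rule 1 Intervocalic Voicing: [gupukuzhe] → [gubukuzhe]
  Rule 2 Geminate Reduction: no change — [gubukuzhe]
  Rule 3 Regressive Voicing Assimilation: [gubukuzhe] → [gubukushe]
  Rule 4 Medial Vowel Deletion: [gubukushe] → [gbkshe]
  Rule 5 Final Devoicing: no change — [gbkshe]
/vurabruka/:
  Rule 1 Intervocalic Voicing: no change — [vurabruka]
  Rule 2 Geminate Reduction: no change — [vurabruka]
  Rule 3 Regressive Voicing Assimilation: no change — [vurabruka]
  Rule 4 Medial Vowel Deletion: [vurabruka] → [vrabrka]
  Rule 5 Final Devoicing: no change — [vrabrka]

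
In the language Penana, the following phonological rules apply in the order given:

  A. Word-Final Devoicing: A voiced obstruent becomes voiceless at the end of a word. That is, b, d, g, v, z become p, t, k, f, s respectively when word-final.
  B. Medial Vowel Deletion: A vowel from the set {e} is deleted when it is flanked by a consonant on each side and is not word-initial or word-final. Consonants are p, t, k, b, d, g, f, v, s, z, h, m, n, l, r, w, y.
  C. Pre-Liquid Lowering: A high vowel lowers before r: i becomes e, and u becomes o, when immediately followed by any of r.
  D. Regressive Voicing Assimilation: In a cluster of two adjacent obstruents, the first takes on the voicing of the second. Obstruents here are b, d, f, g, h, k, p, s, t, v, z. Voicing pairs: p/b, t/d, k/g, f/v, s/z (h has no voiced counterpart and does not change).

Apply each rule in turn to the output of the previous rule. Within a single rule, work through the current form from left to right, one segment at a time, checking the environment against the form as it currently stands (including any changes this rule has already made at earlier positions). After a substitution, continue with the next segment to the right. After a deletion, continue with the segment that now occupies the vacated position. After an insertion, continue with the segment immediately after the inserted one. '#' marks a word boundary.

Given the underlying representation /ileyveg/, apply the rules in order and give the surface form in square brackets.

[ilyfk]

A Word-Final Devoicing: [ileyveg] → [ileyvek]
B Medial Vowel Deletion: [ileyvek] → [ilyvk]
C Pre-Liquid Lowering: no change — [ilyvk]
D Regressive Voicing Assimilation: [ilyvk] → [ilyfk]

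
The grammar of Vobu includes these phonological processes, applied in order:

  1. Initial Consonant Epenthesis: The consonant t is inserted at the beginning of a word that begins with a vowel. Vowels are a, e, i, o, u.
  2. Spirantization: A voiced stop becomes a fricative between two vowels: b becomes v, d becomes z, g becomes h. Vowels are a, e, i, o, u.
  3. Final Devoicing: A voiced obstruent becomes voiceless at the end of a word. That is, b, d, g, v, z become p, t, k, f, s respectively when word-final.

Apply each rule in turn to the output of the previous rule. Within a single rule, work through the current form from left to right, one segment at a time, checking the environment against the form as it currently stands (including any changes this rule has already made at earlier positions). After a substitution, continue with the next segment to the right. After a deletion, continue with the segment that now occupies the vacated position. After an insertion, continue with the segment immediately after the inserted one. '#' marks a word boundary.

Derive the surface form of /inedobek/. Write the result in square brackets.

1 Initial Consonant Epenthesis: [inedobek] → [tinedobek]
2 Spirantization: [tinedobek] → [tinezovek]
3 Final Devoicing: no change — [tinezovek]

[tinezovek]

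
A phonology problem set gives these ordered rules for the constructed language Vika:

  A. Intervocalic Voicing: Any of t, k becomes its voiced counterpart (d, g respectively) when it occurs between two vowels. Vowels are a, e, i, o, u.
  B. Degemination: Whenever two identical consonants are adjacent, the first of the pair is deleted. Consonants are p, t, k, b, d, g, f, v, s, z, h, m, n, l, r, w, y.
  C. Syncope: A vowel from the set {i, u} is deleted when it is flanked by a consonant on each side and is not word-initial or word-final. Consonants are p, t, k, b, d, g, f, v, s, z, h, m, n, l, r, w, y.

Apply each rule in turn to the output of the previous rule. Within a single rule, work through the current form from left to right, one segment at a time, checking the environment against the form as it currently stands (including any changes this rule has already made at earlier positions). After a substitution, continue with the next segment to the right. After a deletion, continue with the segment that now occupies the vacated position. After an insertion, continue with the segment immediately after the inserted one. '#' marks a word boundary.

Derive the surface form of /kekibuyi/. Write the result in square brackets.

A Intervocalic Voicing: [kekibuyi] → [kegibuyi]
B Degemination: no change — [kegibuyi]
C Syncope: [kegibuyi] → [kegbyi]

[kegbyi]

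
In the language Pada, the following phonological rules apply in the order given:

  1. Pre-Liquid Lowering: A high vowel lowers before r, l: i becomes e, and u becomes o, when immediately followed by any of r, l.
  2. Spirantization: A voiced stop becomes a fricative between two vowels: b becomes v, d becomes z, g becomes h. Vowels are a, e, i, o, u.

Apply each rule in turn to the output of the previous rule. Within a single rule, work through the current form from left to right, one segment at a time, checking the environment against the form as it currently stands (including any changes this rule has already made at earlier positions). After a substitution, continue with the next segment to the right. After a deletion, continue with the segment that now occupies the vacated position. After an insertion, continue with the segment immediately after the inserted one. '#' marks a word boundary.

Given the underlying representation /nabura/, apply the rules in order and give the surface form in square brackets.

1 Pre-Liquid Lowering: [nabura] → [nabora]
2 Spirantization: [nabora] → [navora]

[navora]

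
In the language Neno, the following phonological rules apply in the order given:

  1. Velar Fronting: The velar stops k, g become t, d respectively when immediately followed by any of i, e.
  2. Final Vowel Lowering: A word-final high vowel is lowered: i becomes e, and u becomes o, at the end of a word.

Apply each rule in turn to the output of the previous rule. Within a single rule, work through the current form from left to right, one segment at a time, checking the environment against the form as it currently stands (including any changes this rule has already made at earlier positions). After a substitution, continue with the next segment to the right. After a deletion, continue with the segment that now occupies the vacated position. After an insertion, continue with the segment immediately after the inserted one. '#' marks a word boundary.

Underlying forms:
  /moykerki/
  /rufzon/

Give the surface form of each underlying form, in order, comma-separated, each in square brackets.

/moykerki/:
  1 Velar Fronting: [moykerki] → [moyterti]
  2 Final Vowel Lowering: [moyterti] → [moyterte]
/rufzon/:
  1 Velar Fronting: no change — [rufzon]
  2 Final Vowel Lowering: no change — [rufzon]

[moyterte], [rufzon]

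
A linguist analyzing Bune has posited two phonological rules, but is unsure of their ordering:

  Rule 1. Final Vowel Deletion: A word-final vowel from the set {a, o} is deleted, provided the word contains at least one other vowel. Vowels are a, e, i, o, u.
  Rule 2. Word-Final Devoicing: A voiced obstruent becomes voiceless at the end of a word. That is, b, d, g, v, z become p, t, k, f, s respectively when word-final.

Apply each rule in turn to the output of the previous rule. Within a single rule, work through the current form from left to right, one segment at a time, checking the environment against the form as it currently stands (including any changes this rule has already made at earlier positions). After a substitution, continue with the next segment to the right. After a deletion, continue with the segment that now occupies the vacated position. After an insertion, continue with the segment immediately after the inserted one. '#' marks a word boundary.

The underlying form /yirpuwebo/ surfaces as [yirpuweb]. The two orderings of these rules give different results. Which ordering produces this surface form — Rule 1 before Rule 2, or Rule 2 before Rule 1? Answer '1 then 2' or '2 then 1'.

Order 1 then 2:
  1 Final Vowel Deletion: [yirpuwebo] → [yirpuweb]
  2 Word-Final Devoicing: [yirpuweb] → [yirpuwep]
  result: [yirpuwep]
Order 2 then 1:
  2 Word-Final Devoicing: no change — [yirpuwebo]
  1 Final Vowel Deletion: [yirpuwebo] → [yirpuweb]
  result: [yirpuweb]

2 then 1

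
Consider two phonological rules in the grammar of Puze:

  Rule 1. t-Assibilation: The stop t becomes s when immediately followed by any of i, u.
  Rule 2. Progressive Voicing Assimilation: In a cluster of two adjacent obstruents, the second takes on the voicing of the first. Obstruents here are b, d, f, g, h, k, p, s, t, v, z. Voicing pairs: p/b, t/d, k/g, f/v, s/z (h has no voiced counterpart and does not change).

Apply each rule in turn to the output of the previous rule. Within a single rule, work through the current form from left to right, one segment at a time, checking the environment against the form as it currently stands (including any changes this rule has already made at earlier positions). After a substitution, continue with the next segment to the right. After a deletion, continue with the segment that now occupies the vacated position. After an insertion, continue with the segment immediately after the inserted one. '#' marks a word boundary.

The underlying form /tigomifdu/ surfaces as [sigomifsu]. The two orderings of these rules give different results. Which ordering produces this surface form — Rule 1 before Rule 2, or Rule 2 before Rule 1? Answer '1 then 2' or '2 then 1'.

2 then 1

Order 1 then 2:
  1 t-Assibilation: [tigomifdu] → [sigomifdu]
  2 Progressive Voicing Assimilation: [sigomifdu] → [sigomiftu]
  result: [sigomiftu]
Order 2 then 1:
  2 Progressive Voicing Assimilation: [tigomifdu] → [tigomiftu]
  1 t-Assibilation: [tigomiftu] → [sigomifsu]
  result: [sigomifsu]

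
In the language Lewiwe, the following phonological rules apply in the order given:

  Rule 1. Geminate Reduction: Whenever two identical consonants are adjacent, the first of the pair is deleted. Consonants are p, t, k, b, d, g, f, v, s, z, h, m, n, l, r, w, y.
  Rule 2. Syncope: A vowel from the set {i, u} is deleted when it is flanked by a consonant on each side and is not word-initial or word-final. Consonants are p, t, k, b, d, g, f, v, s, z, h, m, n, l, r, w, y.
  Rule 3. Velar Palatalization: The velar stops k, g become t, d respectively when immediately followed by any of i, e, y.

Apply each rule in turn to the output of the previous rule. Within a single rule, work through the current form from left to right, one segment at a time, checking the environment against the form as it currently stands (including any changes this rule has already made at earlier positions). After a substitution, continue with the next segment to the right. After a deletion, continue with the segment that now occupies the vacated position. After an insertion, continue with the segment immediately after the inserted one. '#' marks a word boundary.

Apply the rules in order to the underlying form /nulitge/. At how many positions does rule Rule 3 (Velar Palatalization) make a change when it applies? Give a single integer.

1

Rule 1 Geminate Reduction: no change — [nulitge]
Rule 2 Syncope: [nulitge] → [nltge]
Rule 3 Velar Palatalization: [nltge] → [nltde]
Rule Rule 3 changed 1 position(s).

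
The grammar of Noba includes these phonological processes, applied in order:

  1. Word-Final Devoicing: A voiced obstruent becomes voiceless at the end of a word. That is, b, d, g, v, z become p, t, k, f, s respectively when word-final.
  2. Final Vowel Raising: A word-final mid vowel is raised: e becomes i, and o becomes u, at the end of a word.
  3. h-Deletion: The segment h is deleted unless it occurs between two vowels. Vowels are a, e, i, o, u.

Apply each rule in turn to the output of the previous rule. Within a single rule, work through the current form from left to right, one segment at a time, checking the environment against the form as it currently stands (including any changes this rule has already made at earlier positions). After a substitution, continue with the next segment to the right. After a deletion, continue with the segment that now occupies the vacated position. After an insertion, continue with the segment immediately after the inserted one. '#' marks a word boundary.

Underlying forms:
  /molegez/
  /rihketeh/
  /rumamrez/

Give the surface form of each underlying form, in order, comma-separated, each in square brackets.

[moleges], [rikete], [rumamres]

/molegez/:
  1 Word-Final Devoicing: [molegez] → [moleges]
  2 Final Vowel Raising: no change — [moleges]
  3 h-Deletion: no change — [moleges]
/rihketeh/:
  1 Word-Final Devoicing: no change — [rihketeh]
  2 Final Vowel Raising: no change — [rihketeh]
  3 h-Deletion: [rihketeh] → [rikete]
/rumamrez/:
  1 Word-Final Devoicing: [rumamrez] → [rumamres]
  2 Final Vowel Raising: no change — [rumamres]
  3 h-Deletion: no change — [rumamres]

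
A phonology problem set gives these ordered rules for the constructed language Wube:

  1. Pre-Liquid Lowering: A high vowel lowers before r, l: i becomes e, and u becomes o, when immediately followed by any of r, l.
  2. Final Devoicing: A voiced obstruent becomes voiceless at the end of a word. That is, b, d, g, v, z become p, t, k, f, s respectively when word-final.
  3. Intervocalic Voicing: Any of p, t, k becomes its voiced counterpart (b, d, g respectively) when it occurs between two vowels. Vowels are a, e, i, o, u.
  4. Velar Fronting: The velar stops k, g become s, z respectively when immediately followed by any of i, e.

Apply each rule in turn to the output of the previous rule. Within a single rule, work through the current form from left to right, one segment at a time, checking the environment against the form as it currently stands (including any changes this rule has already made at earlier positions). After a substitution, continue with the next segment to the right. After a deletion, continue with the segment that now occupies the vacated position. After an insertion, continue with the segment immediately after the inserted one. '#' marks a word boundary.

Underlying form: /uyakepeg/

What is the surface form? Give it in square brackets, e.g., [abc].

1 Pre-Liquid Lowering: no change — [uyakepeg]
2 Final Devoicing: [uyakepeg] → [uyakepek]
3 Intervocalic Voicing: [uyakepek] → [uyagebek]
4 Velar Fronting: [uyagebek] → [uyazebek]

[uyazebek]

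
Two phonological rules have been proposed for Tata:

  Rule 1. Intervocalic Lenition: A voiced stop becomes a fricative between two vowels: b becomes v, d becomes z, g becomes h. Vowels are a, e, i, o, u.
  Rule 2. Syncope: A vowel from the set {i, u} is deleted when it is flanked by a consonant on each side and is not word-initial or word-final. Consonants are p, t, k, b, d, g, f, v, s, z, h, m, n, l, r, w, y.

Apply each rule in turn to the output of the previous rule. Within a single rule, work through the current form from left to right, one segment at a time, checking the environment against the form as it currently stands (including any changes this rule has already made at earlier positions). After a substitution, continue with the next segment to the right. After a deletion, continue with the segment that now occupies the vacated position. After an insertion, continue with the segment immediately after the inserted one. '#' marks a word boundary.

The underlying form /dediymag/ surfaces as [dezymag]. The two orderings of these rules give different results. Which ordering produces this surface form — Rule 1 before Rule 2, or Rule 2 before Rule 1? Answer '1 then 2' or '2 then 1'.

Order 1 then 2:
  1 Intervocalic Lenition: [dediymag] → [deziymag]
  2 Syncope: [deziymag] → [dezymag]
  result: [dezymag]
Order 2 then 1:
  2 Syncope: [dediymag] → [dedymag]
  1 Intervocalic Lenition: no change — [dedymag]
  result: [dedymag]

1 then 2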